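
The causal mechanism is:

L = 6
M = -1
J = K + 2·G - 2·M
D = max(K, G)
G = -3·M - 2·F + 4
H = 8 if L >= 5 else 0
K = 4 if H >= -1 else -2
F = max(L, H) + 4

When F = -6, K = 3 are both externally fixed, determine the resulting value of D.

19

Setting F = -6, K = 3 by intervention discards those variables' equations.
G = -3·M - 2·F + 4  [with M=-1, F=-6]  = 19
D = max(K, G)  [with K=3, G=19]  = 19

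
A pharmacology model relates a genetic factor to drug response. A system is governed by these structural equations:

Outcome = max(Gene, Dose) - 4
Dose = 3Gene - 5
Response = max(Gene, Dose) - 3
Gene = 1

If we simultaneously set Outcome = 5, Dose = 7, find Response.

Setting Outcome = 5, Dose = 7 by intervention discards those variables' equations.
Response = max(Gene, Dose) - 3  [with Gene=1, Dose=7]  = 4

4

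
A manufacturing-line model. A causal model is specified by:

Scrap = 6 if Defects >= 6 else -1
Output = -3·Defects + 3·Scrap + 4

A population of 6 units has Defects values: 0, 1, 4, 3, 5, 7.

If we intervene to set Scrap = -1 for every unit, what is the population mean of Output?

do(Scrap=-1) breaks Scrap's dependence on Defects. With Scrap=-1 fixed, Output across the units is 1, -2, -11, -8, -14, -20, mean -9.

-9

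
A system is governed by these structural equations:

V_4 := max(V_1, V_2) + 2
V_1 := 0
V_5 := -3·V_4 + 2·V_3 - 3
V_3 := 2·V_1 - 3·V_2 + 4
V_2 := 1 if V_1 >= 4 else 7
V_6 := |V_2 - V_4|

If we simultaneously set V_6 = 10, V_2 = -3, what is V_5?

The joint intervention fixes V_6 = 10, V_2 = -3, removing each variable's own equation.
V_3 = 2·V_1 - 3·V_2 + 4  [with V_1=0, V_2=-3]  = 13
V_4 = max(V_1, V_2) + 2  [with V_1=0, V_2=-3]  = 2
V_5 = -3·V_4 + 2·V_3 - 3  [with V_4=2, V_3=13]  = 17

17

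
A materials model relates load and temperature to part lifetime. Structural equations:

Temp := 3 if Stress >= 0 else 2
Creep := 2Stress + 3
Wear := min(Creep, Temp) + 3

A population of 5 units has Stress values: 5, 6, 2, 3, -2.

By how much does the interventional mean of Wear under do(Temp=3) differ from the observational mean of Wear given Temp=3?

-0.8

The intervention sets Temp=3 in all 5 units regardless of Stress. Recomputing Wear per unit gives 6, 6, 6, 6, 2; average 5.2.
Conditioning on Temp=3 selects the 4 unit(s) with Stress ∈ {5, 6, 2, 3}. Their Wear values: 6, 6, 6, 6. Mean = 6.
Difference = 5.2 − 6 = -0.8.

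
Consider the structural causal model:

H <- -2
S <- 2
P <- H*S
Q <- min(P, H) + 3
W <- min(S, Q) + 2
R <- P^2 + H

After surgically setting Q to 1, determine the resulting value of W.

Intervening sets Q = 1 and removes its equation (Q <- min(P, H) + 3).
W = min(S, Q) + 2  [with S=2, Q=1]  = 3

3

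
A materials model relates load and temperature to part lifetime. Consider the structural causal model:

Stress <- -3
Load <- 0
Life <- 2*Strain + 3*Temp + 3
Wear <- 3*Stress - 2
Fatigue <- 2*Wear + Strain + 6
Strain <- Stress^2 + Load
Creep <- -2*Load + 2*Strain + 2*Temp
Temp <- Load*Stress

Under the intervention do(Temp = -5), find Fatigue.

-7

The intervention breaks the incoming arrows to Temp: Temp <- Load*Stress no longer applies, and Temp = -5.
No directed path runs from Temp to Fatigue, so Fatigue keeps its natural value.
Strain = Stress^2 + Load  [with Stress=-3, Load=0]  = 9
Wear = 3*Stress - 2  [with Stress=-3]  = -11
Fatigue = 2*Wear + Strain + 6  [with Wear=-11, Strain=9]  = -7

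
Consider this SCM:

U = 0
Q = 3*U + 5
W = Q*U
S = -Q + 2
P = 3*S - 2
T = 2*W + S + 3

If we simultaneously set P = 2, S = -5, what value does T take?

-2

Setting P = 2, S = -5 by intervention discards those variables' equations.
Q = 3*U + 5  [with U=0]  = 5
W = Q*U  [with Q=5, U=0]  = 0
T = 2*W + S + 3  [with W=0, S=-5]  = -2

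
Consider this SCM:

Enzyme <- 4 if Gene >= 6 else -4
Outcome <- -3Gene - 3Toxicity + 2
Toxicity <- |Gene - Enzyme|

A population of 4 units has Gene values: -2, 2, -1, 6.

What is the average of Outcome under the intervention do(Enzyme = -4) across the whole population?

-17.5

Every unit gets Enzyme=-4 under the intervention. Outcome values become 2, -22, -4, -46; E[Outcome|do(Enzyme=-4)] = -17.5.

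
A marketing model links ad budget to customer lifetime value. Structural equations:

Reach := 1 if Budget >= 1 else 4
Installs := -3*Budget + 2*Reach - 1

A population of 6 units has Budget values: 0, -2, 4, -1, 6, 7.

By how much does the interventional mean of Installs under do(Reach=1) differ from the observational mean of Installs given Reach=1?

10

The intervention sets Reach=1 in all 6 units regardless of Budget. Recomputing Installs per unit gives 1, 7, -11, 4, -17, -20; average -6.
E[Installs|Reach=1] averages over only the 3 units with Reach=1 (Budget = 4, 6, 7): Installs = -11, -17, -20, mean -16.
Difference = -6 − (-16) = 10.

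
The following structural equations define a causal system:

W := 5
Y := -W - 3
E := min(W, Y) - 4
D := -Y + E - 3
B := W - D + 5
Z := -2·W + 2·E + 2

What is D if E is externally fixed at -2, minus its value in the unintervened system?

The intervention breaks the incoming arrows to E: E := min(W, Y) - 4 no longer applies, and E = -2.
Y = -W - 3  [with W=5]  = -8
D = -Y + E - 3  [with Y=-8, E=-2]  = 3
Without intervention: Y = -W - 3  [with W=5]  = -8; E = min(W, Y) - 4  [with W=5, Y=-8]  = -12; D = -Y + E - 3  [with Y=-8, E=-12]  = -7.
Change = 3 − (-7) = 10.

10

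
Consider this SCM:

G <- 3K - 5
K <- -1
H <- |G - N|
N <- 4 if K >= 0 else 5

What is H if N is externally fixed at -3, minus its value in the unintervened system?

-8

The intervention breaks the incoming arrows to N: N <- 4 if K >= 0 else 5 no longer applies, and N = -3.
G = 3K - 5  [with K=-1]  = -8
H = |G - N|  [with G=-8, N=-3]  = 5
Without intervention: G = 3K - 5  [with K=-1]  = -8; N = 4 if K >= 0 else 5  [with K=-1]  = 5; H = |G - N|  [with G=-8, N=5]  = 13.
Change = 5 − 13 = -8.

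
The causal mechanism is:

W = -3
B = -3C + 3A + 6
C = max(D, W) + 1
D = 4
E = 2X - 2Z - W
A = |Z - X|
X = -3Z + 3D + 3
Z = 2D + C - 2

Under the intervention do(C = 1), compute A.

13

The intervention breaks the incoming arrows to C: C = max(D, W) + 1 no longer applies, and C = 1.
Z = 2D + C - 2  [with D=4, C=1]  = 7
X = -3Z + 3D + 3  [with Z=7, D=4]  = -6
A = |Z - X|  [with Z=7, X=-6]  = 13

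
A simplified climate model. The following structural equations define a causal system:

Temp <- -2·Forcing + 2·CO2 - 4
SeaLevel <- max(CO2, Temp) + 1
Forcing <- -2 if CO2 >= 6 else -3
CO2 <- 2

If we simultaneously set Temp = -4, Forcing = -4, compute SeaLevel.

3

The joint intervention fixes Temp = -4, Forcing = -4, removing each variable's own equation.
SeaLevel = max(CO2, Temp) + 1  [with CO2=2, Temp=-4]  = 3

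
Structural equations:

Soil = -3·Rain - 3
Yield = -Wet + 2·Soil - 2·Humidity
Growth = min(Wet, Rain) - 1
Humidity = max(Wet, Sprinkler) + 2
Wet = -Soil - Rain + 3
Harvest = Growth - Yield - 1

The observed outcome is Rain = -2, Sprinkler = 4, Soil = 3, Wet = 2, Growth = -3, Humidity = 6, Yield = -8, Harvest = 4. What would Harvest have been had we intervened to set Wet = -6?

-8

do(Wet=-6) replaces the equation Wet = -Soil - Rain + 3 with the constant Wet = -6.
Soil = -3·Rain - 3  [with Rain=-2]  = 3
Growth = min(Wet, Rain) - 1  [with Wet=-6, Rain=-2]  = -7
Humidity = max(Wet, Sprinkler) + 2  [with Wet=-6, Sprinkler=4]  = 6
Yield = -Wet + 2·Soil - 2·Humidity  [with Wet=-6, Soil=3, Humidity=6]  = 0
Harvest = Growth - Yield - 1  [with Growth=-7, Yield=0]  = -8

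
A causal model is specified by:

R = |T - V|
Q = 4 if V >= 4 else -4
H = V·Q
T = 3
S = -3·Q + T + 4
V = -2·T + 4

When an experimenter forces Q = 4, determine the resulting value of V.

The intervention breaks the incoming arrows to Q: Q = 4 if V >= 4 else -4 no longer applies, and Q = 4.
Since V is not a descendant of the intervened variable, it is unaffected.
V = -2·T + 4  [with T=3]  = -2

-2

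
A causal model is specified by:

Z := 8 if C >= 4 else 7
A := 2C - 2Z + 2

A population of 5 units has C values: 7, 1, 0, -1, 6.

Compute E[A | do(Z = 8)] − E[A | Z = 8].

-7.8

Every unit gets Z=8 under the intervention. A values become 0, -12, -14, -16, -2; E[A|do(Z=8)] = -8.8.
E[A|Z=8] averages over only the 2 units with Z=8 (C = 7, 6): A = 0, -2, mean -1.
Difference = -8.8 − (-1) = -7.8.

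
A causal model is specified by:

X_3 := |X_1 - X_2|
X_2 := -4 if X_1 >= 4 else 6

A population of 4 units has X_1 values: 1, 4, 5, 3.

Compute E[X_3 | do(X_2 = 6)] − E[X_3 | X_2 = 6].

Every unit gets X_2=6 under the intervention. X_3 values become 5, 2, 1, 3; E[X_3|do(X_2=6)] = 2.75.
Observing X_2=6 restricts to units where X_2's equation naturally yields 6: X_1 ∈ {1, 3}. In that subpopulation X_3 = 5, 3, mean 4.
Difference = 2.75 − 4 = -1.25.

-1.25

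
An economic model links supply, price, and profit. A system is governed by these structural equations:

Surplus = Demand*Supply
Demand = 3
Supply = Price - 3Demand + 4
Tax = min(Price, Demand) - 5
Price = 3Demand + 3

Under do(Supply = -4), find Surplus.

-12

do(Supply=-4) replaces the equation Supply = Price - 3Demand + 4 with the constant Supply = -4.
Surplus = Demand*Supply  [with Demand=3, Supply=-4]  = -12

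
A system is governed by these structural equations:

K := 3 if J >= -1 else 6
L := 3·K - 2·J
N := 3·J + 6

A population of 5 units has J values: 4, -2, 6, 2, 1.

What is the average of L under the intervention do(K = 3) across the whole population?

4.6

The intervention sets K=3 in all 5 units regardless of J. Recomputing L per unit gives 1, 13, -3, 5, 7; average 4.6.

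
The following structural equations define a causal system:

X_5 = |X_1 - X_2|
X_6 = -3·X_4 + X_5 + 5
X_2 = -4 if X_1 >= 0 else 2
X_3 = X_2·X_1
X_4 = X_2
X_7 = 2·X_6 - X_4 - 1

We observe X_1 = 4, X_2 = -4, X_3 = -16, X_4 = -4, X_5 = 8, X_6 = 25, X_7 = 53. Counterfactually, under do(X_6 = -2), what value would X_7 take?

Intervening sets X_6 = -2 and removes its equation (X_6 = -3·X_4 + X_5 + 5).
X_2 = -4 if X_1 >= 0 else 2  [with X_1=4]  = -4
X_4 = X_2  [with X_2=-4]  = -4
X_7 = 2·X_6 - X_4 - 1  [with X_6=-2, X_4=-4]  = -1

-1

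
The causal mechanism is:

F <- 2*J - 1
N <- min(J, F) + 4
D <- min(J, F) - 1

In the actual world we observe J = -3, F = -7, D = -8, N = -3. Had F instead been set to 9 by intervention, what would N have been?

Under do(F=9), the mechanism F <- 2*J - 1 is discarded; F is fixed at 9.
N = min(J, F) + 4  [with J=-3, F=9]  = 1

1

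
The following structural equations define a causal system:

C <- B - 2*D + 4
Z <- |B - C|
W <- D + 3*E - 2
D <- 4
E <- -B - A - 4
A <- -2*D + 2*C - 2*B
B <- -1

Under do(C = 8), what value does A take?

10

do(C=8) replaces the equation C <- B - 2*D + 4 with the constant C = 8.
A = -2*D + 2*C - 2*B  [with D=4, C=8, B=-1]  = 10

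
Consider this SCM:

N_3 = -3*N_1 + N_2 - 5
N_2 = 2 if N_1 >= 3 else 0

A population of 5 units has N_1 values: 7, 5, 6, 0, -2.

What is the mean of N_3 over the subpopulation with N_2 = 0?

-2

Conditioning on N_2=0 selects the 2 unit(s) with N_1 ∈ {0, -2}. Their N_3 values: -5, 1. Mean = -2.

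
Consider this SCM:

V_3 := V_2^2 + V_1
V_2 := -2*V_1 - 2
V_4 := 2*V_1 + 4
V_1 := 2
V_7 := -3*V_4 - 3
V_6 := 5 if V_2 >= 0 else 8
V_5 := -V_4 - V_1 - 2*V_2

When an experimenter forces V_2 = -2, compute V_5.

do(V_2=-2) replaces the equation V_2 := -2*V_1 - 2 with the constant V_2 = -2.
V_4 = 2*V_1 + 4  [with V_1=2]  = 8
V_5 = -V_4 - V_1 - 2*V_2  [with V_4=8, V_1=2, V_2=-2]  = -6

-6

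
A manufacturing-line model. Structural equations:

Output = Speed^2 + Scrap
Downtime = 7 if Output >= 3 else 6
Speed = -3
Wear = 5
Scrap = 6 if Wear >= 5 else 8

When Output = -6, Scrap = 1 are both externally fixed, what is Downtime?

6

The joint intervention fixes Output = -6, Scrap = 1, removing each variable's own equation.
Downtime = 7 if Output >= 3 else 6  [with Output=-6]  = 6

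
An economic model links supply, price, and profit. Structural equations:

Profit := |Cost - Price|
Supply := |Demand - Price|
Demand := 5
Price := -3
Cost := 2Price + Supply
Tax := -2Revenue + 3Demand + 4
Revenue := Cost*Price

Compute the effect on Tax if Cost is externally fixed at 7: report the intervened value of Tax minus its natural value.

30

Under do(Cost=7), the mechanism Cost := 2Price + Supply is discarded; Cost is fixed at 7.
Revenue = Cost*Price  [with Cost=7, Price=-3]  = -21
Tax = -2Revenue + 3Demand + 4  [with Revenue=-21, Demand=5]  = 61
Without intervention: Supply = |Demand - Price|  [with Demand=5, Price=-3]  = 8; Cost = 2Price + Supply  [with Price=-3, Supply=8]  = 2; Revenue = Cost*Price  [with Cost=2, Price=-3]  = -6; Tax = -2Revenue + 3Demand + 4  [with Revenue=-6, Demand=5]  = 31.
Change = 61 − 31 = 30.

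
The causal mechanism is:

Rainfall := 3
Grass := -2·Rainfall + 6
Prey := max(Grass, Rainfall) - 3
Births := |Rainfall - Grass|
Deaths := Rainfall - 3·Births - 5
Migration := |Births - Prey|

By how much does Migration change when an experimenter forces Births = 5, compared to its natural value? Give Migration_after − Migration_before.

Under do(Births=5), the mechanism Births := |Rainfall - Grass| is discarded; Births is fixed at 5.
Grass = -2·Rainfall + 6  [with Rainfall=3]  = 0
Prey = max(Grass, Rainfall) - 3  [with Grass=0, Rainfall=3]  = 0
Migration = |Births - Prey|  [with Births=5, Prey=0]  = 5
Without intervention: Grass = -2·Rainfall + 6  [with Rainfall=3]  = 0; Prey = max(Grass, Rainfall) - 3  [with Grass=0, Rainfall=3]  = 0; Births = |Rainfall - Grass|  [with Rainfall=3, Grass=0]  = 3; Migration = |Births - Prey|  [with Births=3, Prey=0]  = 3.
Change = 5 − 3 = 2.

2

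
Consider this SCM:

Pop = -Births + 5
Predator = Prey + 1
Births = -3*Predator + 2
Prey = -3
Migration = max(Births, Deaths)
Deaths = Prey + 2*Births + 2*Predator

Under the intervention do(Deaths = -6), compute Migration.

Intervening sets Deaths = -6 and removes its equation (Deaths = Prey + 2*Births + 2*Predator).
Predator = Prey + 1  [with Prey=-3]  = -2
Births = -3*Predator + 2  [with Predator=-2]  = 8
Migration = max(Births, Deaths)  [with Births=8, Deaths=-6]  = 8

8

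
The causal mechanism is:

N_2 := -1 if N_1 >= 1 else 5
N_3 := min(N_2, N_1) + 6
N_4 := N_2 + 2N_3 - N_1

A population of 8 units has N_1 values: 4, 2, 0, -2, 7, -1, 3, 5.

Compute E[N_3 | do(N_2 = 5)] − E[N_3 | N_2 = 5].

3

Every unit gets N_2=5 under the intervention. N_3 values become 10, 8, 6, 4, 11, 5, 9, 11; E[N_3|do(N_2=5)] = 8.
Observing N_2=5 restricts to units where N_2's equation naturally yields 5: N_1 ∈ {0, -2, -1}. In that subpopulation N_3 = 6, 4, 5, mean 5.
Difference = 8 − 5 = 3.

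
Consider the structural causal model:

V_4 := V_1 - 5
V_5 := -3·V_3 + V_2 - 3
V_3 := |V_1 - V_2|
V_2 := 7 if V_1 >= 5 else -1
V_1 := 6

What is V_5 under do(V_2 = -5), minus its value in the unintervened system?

-42

do(V_2=-5) replaces the equation V_2 := 7 if V_1 >= 5 else -1 with the constant V_2 = -5.
V_3 = |V_1 - V_2|  [with V_1=6, V_2=-5]  = 11
V_5 = -3·V_3 + V_2 - 3  [with V_3=11, V_2=-5]  = -41
Without intervention: V_2 = 7 if V_1 >= 5 else -1  [with V_1=6]  = 7; V_3 = |V_1 - V_2|  [with V_1=6, V_2=7]  = 1; V_5 = -3·V_3 + V_2 - 3  [with V_3=1, V_2=7]  = 1.
Change = -41 − 1 = -42.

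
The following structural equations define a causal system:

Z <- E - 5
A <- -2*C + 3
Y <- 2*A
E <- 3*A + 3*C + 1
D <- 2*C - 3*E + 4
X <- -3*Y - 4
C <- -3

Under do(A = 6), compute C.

-3

Under do(A=6), the mechanism A <- -2*C + 3 is discarded; A is fixed at 6.
C is not downstream of the intervention, so its value is determined by the original equations.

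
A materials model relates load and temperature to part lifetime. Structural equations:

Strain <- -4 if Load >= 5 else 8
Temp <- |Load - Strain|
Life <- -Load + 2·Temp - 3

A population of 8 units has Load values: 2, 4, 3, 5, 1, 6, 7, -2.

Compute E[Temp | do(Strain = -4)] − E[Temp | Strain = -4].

-2.75

Under do(Strain=-4), Strain's equation is replaced by Strain=-4 for every unit. Per-unit Temp: 6, 8, 7, 9, 5, 10, 11, 2. Mean = 7.25.
Conditioning on Strain=-4 selects the 3 unit(s) with Load ∈ {5, 6, 7}. Their Temp values: 9, 10, 11. Mean = 10.
Difference = 7.25 − 10 = -2.75.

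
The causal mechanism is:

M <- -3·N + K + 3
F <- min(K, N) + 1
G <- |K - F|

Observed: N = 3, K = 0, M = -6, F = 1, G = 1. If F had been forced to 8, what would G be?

8

Intervening sets F = 8 and removes its equation (F <- min(K, N) + 1).
G = |K - F|  [with K=0, F=8]  = 8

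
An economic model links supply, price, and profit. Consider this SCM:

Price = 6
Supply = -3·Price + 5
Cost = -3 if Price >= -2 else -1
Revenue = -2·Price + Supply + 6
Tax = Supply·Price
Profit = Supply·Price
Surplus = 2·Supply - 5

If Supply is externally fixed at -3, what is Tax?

-18

do(Supply=-3) replaces the equation Supply = -3·Price + 5 with the constant Supply = -3.
Tax = Supply·Price  [with Supply=-3, Price=6]  = -18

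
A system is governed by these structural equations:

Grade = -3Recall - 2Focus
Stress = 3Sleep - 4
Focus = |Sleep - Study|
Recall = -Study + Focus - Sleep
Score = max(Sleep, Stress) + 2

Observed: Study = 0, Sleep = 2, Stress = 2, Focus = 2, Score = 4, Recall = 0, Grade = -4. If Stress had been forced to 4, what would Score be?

6

do(Stress=4) replaces the equation Stress = 3Sleep - 4 with the constant Stress = 4.
Score = max(Sleep, Stress) + 2  [with Sleep=2, Stress=4]  = 6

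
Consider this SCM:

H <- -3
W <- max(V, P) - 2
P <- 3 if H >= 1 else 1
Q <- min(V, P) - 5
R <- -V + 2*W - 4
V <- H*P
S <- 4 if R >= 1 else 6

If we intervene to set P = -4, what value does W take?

do(P=-4) replaces the equation P <- 3 if H >= 1 else 1 with the constant P = -4.
V = H*P  [with H=-3, P=-4]  = 12
W = max(V, P) - 2  [with V=12, P=-4]  = 10

10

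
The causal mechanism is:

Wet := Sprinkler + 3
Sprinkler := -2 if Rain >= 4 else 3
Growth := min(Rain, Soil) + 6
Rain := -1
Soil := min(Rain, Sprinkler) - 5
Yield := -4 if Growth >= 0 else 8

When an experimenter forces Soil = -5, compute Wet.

6

The intervention breaks the incoming arrows to Soil: Soil := min(Rain, Sprinkler) - 5 no longer applies, and Soil = -5.
Wet is not downstream of the intervention, so its value is determined by the original equations.
Sprinkler = -2 if Rain >= 4 else 3  [with Rain=-1]  = 3
Wet = Sprinkler + 3  [with Sprinkler=3]  = 6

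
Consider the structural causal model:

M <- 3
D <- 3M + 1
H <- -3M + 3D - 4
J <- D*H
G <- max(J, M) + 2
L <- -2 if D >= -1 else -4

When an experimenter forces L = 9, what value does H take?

17

do(L=9) replaces the equation L <- -2 if D >= -1 else -4 with the constant L = 9.
H is not downstream of the intervention, so its value is determined by the original equations.
D = 3M + 1  [with M=3]  = 10
H = -3M + 3D - 4  [with M=3, D=10]  = 17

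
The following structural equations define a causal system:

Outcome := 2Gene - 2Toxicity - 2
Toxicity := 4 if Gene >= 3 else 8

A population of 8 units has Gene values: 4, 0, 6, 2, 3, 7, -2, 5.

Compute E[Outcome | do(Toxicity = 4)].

-3.75

do(Toxicity=4) breaks Toxicity's dependence on Gene. With Toxicity=4 fixed, Outcome across the units is -2, -10, 2, -6, -4, 4, -14, 0, mean -3.75.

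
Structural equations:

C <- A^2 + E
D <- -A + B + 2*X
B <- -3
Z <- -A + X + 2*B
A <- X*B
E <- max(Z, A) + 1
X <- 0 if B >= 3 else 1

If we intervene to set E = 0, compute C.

Intervening sets E = 0 and removes its equation (E <- max(Z, A) + 1).
X = 0 if B >= 3 else 1  [with B=-3]  = 1
A = X*B  [with X=1, B=-3]  = -3
C = A^2 + E  [with A=-3, E=0]  = 9

9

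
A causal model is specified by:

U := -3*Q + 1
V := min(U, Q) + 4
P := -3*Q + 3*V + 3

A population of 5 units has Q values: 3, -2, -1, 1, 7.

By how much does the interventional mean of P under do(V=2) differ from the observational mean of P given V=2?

do(V=2) breaks V's dependence on Q. With V=2 fixed, P across the units is 0, 15, 12, 6, -12, mean 4.2.
E[P|V=2] averages over only the 2 units with V=2 (Q = -2, 1): P = 15, 6, mean 10.5.
Difference = 4.2 − 10.5 = -6.3.

-6.3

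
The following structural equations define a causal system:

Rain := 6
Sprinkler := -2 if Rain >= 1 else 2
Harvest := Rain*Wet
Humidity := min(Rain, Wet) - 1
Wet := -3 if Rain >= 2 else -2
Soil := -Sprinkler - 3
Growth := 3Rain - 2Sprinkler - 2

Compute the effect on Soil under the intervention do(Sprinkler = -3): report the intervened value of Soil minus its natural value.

The intervention breaks the incoming arrows to Sprinkler: Sprinkler := -2 if Rain >= 1 else 2 no longer applies, and Sprinkler = -3.
Soil = -Sprinkler - 3  [with Sprinkler=-3]  = 0
Without intervention: Sprinkler = -2 if Rain >= 1 else 2  [with Rain=6]  = -2; Soil = -Sprinkler - 3  [with Sprinkler=-2]  = -1.
Change = 0 − (-1) = 1.

1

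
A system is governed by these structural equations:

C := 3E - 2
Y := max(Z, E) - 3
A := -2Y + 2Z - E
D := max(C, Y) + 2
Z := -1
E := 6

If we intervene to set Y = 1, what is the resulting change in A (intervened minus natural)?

The intervention breaks the incoming arrows to Y: Y := max(Z, E) - 3 no longer applies, and Y = 1.
A = -2Y + 2Z - E  [with Y=1, Z=-1, E=6]  = -10
Without intervention: Y = max(Z, E) - 3  [with Z=-1, E=6]  = 3; A = -2Y + 2Z - E  [with Y=3, Z=-1, E=6]  = -14.
Change = -10 − (-14) = 4.

4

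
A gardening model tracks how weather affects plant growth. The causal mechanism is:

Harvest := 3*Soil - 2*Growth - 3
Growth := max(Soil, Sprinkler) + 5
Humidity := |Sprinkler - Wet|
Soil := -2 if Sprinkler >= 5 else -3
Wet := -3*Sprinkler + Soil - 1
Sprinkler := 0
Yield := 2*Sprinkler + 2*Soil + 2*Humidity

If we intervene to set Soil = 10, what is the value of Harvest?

-3

Under do(Soil=10), the mechanism Soil := -2 if Sprinkler >= 5 else -3 is discarded; Soil is fixed at 10.
Growth = max(Soil, Sprinkler) + 5  [with Soil=10, Sprinkler=0]  = 15
Harvest = 3*Soil - 2*Growth - 3  [with Soil=10, Growth=15]  = -3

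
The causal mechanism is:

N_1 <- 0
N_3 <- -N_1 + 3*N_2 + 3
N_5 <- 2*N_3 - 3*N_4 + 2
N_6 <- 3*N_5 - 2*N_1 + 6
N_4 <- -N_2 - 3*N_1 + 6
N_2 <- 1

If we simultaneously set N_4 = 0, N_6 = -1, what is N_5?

14

Setting N_4 = 0, N_6 = -1 by intervention discards those variables' equations.
N_3 = -N_1 + 3*N_2 + 3  [with N_1=0, N_2=1]  = 6
N_5 = 2*N_3 - 3*N_4 + 2  [with N_3=6, N_4=0]  = 14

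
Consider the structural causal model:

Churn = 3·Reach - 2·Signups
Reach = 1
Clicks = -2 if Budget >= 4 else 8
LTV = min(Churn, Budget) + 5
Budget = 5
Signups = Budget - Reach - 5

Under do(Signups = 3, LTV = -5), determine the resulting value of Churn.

-3

Setting Signups = 3, LTV = -5 by intervention discards those variables' equations.
Churn = 3·Reach - 2·Signups  [with Reach=1, Signups=3]  = -3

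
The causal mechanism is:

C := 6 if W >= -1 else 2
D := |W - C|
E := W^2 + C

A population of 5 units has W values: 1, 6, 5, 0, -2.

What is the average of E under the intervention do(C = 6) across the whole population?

Under do(C=6), C's equation is replaced by C=6 for every unit. Per-unit E: 7, 42, 31, 6, 10. Mean = 19.2.

19.2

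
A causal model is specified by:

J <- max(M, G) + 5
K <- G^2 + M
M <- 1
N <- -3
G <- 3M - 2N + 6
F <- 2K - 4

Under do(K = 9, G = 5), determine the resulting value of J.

10

Under do(K = 9, G = 5), each intervened variable's structural equation is replaced by its fixed value.
J = max(M, G) + 5  [with M=1, G=5]  = 10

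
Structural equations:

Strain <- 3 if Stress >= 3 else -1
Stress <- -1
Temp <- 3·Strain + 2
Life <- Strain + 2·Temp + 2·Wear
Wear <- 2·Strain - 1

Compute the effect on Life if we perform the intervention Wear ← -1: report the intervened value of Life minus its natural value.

Intervening sets Wear = -1 and removes its equation (Wear <- 2·Strain - 1).
Strain = 3 if Stress >= 3 else -1  [with Stress=-1]  = -1
Temp = 3·Strain + 2  [with Strain=-1]  = -1
Life = Strain + 2·Temp + 2·Wear  [with Strain=-1, Temp=-1, Wear=-1]  = -5
Without intervention: Strain = 3 if Stress >= 3 else -1  [with Stress=-1]  = -1; Temp = 3·Strain + 2  [with Strain=-1]  = -1; Wear = 2·Strain - 1  [with Strain=-1]  = -3; Life = Strain + 2·Temp + 2·Wear  [with Strain=-1, Temp=-1, Wear=-3]  = -9.
Change = -5 − (-9) = 4.

4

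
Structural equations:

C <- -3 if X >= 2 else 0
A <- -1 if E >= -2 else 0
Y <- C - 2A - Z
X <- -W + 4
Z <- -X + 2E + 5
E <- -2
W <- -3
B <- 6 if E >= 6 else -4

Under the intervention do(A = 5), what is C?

-3

The intervention breaks the incoming arrows to A: A <- -1 if E >= -2 else 0 no longer applies, and A = 5.
Since C is not a descendant of the intervened variable, it is unaffected.
X = -W + 4  [with W=-3]  = 7
C = -3 if X >= 2 else 0  [with X=7]  = -3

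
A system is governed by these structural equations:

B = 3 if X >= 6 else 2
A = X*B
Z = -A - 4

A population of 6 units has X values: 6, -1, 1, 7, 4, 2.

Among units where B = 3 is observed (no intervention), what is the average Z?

Conditioning on B=3 selects the 2 unit(s) with X ∈ {6, 7}. Their Z values: -22, -25. Mean = -23.5.

-23.5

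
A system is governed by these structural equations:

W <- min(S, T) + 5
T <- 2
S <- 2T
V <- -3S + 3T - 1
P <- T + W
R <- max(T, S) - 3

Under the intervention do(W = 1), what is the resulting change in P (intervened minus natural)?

-6

The intervention breaks the incoming arrows to W: W <- min(S, T) + 5 no longer applies, and W = 1.
P = T + W  [with T=2, W=1]  = 3
Without intervention: S = 2T  [with T=2]  = 4; W = min(S, T) + 5  [with S=4, T=2]  = 7; P = T + W  [with T=2, W=7]  = 9.
Change = 3 − 9 = -6.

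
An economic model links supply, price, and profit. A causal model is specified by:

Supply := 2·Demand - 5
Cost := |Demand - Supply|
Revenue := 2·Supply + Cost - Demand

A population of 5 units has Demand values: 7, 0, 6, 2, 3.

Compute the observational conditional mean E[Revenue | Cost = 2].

7

Observing Cost=2 restricts to units where Cost's equation naturally yields 2: Demand ∈ {7, 3}. In that subpopulation Revenue = 13, 1, mean 7.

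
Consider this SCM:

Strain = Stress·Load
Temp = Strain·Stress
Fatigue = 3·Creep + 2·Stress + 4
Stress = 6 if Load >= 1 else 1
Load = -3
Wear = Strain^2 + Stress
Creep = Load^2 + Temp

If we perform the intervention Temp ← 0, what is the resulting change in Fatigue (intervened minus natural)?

The intervention breaks the incoming arrows to Temp: Temp = Strain·Stress no longer applies, and Temp = 0.
Stress = 6 if Load >= 1 else 1  [with Load=-3]  = 1
Creep = Load^2 + Temp  [with Load=-3, Temp=0]  = 9
Fatigue = 3·Creep + 2·Stress + 4  [with Creep=9, Stress=1]  = 33
Without intervention: Stress = 6 if Load >= 1 else 1  [with Load=-3]  = 1; Strain = Stress·Load  [with Stress=1, Load=-3]  = -3; Temp = Strain·Stress  [with Strain=-3, Stress=1]  = -3; Creep = Load^2 + Temp  [with Load=-3, Temp=-3]  = 6; Fatigue = 3·Creep + 2·Stress + 4  [with Creep=6, Stress=1]  = 24.
Change = 33 − 24 = 9.

9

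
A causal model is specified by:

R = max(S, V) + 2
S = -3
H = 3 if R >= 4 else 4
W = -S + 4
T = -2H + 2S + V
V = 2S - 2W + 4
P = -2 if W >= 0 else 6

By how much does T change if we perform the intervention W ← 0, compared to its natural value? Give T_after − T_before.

14

Under do(W=0), the mechanism W = -S + 4 is discarded; W is fixed at 0.
V = 2S - 2W + 4  [with S=-3, W=0]  = -2
R = max(S, V) + 2  [with S=-3, V=-2]  = 0
H = 3 if R >= 4 else 4  [with R=0]  = 4
T = -2H + 2S + V  [with H=4, S=-3, V=-2]  = -16
Without intervention: W = -S + 4  [with S=-3]  = 7; V = 2S - 2W + 4  [with S=-3, W=7]  = -16; R = max(S, V) + 2  [with S=-3, V=-16]  = -1; H = 3 if R >= 4 else 4  [with R=-1]  = 4; T = -2H + 2S + V  [with H=4, S=-3, V=-16]  = -30.
Change = -16 − (-30) = 14.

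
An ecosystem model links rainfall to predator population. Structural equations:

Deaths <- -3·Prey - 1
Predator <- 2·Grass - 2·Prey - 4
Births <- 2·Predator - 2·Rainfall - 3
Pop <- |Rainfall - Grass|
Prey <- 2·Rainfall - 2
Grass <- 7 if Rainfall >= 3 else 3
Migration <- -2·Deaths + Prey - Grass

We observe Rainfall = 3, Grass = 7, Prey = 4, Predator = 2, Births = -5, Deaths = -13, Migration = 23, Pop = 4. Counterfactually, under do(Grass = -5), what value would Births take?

-53

do(Grass=-5) replaces the equation Grass <- 7 if Rainfall >= 3 else 3 with the constant Grass = -5.
Prey = 2·Rainfall - 2  [with Rainfall=3]  = 4
Predator = 2·Grass - 2·Prey - 4  [with Grass=-5, Prey=4]  = -22
Births = 2·Predator - 2·Rainfall - 3  [with Predator=-22, Rainfall=3]  = -53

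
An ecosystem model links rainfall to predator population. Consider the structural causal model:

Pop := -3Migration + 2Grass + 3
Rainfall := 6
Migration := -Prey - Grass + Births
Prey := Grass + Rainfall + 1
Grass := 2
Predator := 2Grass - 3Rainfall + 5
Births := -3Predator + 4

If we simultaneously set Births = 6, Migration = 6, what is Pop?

-11

Under do(Births = 6, Migration = 6), each intervened variable's structural equation is replaced by its fixed value.
Pop = -3Migration + 2Grass + 3  [with Migration=6, Grass=2]  = -11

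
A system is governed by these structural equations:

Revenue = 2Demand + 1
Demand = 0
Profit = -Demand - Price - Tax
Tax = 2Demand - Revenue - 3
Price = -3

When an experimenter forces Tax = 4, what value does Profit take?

Intervening sets Tax = 4 and removes its equation (Tax = 2Demand - Revenue - 3).
Profit = -Demand - Price - Tax  [with Demand=0, Price=-3, Tax=4]  = -1

-1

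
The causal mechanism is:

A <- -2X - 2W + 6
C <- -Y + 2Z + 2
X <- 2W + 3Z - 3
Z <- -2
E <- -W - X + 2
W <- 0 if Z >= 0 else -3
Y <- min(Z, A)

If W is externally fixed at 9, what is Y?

do(W=9) replaces the equation W <- 0 if Z >= 0 else -3 with the constant W = 9.
X = 2W + 3Z - 3  [with W=9, Z=-2]  = 9
A = -2X - 2W + 6  [with X=9, W=9]  = -30
Y = min(Z, A)  [with Z=-2, A=-30]  = -30

-30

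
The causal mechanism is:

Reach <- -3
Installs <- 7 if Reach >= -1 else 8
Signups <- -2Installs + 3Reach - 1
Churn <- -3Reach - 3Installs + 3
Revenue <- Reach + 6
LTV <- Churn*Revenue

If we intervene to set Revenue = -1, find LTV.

12

The intervention breaks the incoming arrows to Revenue: Revenue <- Reach + 6 no longer applies, and Revenue = -1.
Installs = 7 if Reach >= -1 else 8  [with Reach=-3]  = 8
Churn = -3Reach - 3Installs + 3  [with Reach=-3, Installs=8]  = -12
LTV = Churn*Revenue  [with Churn=-12, Revenue=-1]  = 12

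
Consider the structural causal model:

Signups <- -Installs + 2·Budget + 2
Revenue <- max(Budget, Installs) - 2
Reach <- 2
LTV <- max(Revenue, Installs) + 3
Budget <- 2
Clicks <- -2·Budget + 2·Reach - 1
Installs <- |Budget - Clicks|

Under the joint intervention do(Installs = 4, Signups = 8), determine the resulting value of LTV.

7

Under do(Installs = 4, Signups = 8), each intervened variable's structural equation is replaced by its fixed value.
Revenue = max(Budget, Installs) - 2  [with Budget=2, Installs=4]  = 2
LTV = max(Revenue, Installs) + 3  [with Revenue=2, Installs=4]  = 7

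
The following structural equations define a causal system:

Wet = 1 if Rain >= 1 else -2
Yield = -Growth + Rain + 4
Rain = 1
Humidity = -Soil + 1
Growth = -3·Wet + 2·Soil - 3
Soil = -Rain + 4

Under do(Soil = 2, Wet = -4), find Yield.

Under do(Soil = 2, Wet = -4), each intervened variable's structural equation is replaced by its fixed value.
Growth = -3·Wet + 2·Soil - 3  [with Wet=-4, Soil=2]  = 13
Yield = -Growth + Rain + 4  [with Growth=13, Rain=1]  = -8

-8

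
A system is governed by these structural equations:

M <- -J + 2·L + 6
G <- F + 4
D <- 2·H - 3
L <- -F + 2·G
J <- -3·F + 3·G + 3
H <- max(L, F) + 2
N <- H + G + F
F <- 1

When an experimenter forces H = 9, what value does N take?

do(H=9) replaces the equation H <- max(L, F) + 2 with the constant H = 9.
G = F + 4  [with F=1]  = 5
N = H + G + F  [with H=9, G=5, F=1]  = 15

15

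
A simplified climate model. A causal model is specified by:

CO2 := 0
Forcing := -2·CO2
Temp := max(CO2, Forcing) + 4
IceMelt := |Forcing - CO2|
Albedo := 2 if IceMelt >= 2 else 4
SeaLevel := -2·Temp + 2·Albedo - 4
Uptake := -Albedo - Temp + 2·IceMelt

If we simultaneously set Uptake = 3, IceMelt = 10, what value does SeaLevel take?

Setting Uptake = 3, IceMelt = 10 by intervention discards those variables' equations.
Forcing = -2·CO2  [with CO2=0]  = 0
Temp = max(CO2, Forcing) + 4  [with CO2=0, Forcing=0]  = 4
Albedo = 2 if IceMelt >= 2 else 4  [with IceMelt=10]  = 2
SeaLevel = -2·Temp + 2·Albedo - 4  [with Temp=4, Albedo=2]  = -8

-8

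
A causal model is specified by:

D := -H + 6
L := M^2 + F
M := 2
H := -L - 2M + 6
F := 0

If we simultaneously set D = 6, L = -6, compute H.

Under do(D = 6, L = -6), each intervened variable's structural equation is replaced by its fixed value.
H = -L - 2M + 6  [with L=-6, M=2]  = 8

8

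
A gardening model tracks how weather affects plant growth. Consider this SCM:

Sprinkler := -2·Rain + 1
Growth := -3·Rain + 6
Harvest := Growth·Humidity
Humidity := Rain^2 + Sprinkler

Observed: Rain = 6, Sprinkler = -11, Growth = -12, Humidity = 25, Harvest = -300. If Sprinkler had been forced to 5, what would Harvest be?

do(Sprinkler=5) replaces the equation Sprinkler := -2·Rain + 1 with the constant Sprinkler = 5.
Growth = -3·Rain + 6  [with Rain=6]  = -12
Humidity = Rain^2 + Sprinkler  [with Rain=6, Sprinkler=5]  = 41
Harvest = Growth·Humidity  [with Growth=-12, Humidity=41]  = -492

-492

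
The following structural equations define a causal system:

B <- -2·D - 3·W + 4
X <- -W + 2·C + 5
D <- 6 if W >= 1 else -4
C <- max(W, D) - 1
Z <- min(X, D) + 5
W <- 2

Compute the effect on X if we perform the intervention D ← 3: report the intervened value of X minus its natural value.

-6

do(D=3) replaces the equation D <- 6 if W >= 1 else -4 with the constant D = 3.
C = max(W, D) - 1  [with W=2, D=3]  = 2
X = -W + 2·C + 5  [with W=2, C=2]  = 7
Without intervention: D = 6 if W >= 1 else -4  [with W=2]  = 6; C = max(W, D) - 1  [with W=2, D=6]  = 5; X = -W + 2·C + 5  [with W=2, C=5]  = 13.
Change = 7 − 13 = -6.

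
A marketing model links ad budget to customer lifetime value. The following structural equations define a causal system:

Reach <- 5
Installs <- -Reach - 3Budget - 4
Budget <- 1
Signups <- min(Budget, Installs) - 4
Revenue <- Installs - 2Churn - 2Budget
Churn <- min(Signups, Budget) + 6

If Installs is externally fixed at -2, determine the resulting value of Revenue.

The intervention breaks the incoming arrows to Installs: Installs <- -Reach - 3Budget - 4 no longer applies, and Installs = -2.
Signups = min(Budget, Installs) - 4  [with Budget=1, Installs=-2]  = -6
Churn = min(Signups, Budget) + 6  [with Signups=-6, Budget=1]  = 0
Revenue = Installs - 2Churn - 2Budget  [with Installs=-2, Churn=0, Budget=1]  = -4

-4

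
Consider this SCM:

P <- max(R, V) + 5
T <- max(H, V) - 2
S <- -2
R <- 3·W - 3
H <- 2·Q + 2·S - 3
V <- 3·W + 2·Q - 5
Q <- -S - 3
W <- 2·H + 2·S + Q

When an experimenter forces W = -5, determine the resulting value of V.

-22

Intervening sets W = -5 and removes its equation (W <- 2·H + 2·S + Q).
Q = -S - 3  [with S=-2]  = -1
V = 3·W + 2·Q - 5  [with W=-5, Q=-1]  = -22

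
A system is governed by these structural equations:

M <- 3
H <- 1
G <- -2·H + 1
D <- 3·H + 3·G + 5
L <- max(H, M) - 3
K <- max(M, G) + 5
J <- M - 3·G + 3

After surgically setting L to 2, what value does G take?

do(L=2) replaces the equation L <- max(H, M) - 3 with the constant L = 2.
G is not downstream of the intervention, so its value is determined by the original equations.
G = -2·H + 1  [with H=1]  = -1

-1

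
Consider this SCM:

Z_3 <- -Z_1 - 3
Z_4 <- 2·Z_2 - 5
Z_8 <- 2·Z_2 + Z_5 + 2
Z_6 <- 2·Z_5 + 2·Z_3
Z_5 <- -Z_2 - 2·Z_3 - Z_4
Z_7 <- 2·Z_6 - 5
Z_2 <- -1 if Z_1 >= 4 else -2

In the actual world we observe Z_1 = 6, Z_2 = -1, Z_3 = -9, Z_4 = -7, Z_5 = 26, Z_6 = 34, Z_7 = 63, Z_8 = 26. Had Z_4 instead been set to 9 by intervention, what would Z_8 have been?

10

do(Z_4=9) replaces the equation Z_4 <- 2·Z_2 - 5 with the constant Z_4 = 9.
Z_2 = -1 if Z_1 >= 4 else -2  [with Z_1=6]  = -1
Z_3 = -Z_1 - 3  [with Z_1=6]  = -9
Z_5 = -Z_2 - 2·Z_3 - Z_4  [with Z_2=-1, Z_3=-9, Z_4=9]  = 10
Z_8 = 2·Z_2 + Z_5 + 2  [with Z_2=-1, Z_5=10]  = 10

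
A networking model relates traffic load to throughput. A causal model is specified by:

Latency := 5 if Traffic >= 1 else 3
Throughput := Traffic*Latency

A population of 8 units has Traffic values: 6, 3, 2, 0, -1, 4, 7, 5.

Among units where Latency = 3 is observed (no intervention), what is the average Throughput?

E[Throughput|Latency=3] averages over only the 2 units with Latency=3 (Traffic = 0, -1): Throughput = 0, -3, mean -1.5.

-1.5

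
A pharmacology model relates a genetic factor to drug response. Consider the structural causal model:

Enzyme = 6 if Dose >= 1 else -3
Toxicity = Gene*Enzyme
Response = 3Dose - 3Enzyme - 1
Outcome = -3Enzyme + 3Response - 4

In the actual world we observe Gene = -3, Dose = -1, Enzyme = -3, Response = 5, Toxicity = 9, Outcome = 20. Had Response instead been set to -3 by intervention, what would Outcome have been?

-4

Under do(Response=-3), the mechanism Response = 3Dose - 3Enzyme - 1 is discarded; Response is fixed at -3.
Enzyme = 6 if Dose >= 1 else -3  [with Dose=-1]  = -3
Outcome = -3Enzyme + 3Response - 4  [with Enzyme=-3, Response=-3]  = -4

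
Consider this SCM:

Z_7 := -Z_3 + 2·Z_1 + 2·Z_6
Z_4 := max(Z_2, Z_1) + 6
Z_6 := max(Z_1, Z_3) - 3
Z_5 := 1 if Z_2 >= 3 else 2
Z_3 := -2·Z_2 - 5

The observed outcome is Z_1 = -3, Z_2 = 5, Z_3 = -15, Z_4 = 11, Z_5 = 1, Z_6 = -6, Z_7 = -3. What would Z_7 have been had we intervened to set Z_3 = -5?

-13

The intervention breaks the incoming arrows to Z_3: Z_3 := -2·Z_2 - 5 no longer applies, and Z_3 = -5.
Z_6 = max(Z_1, Z_3) - 3  [with Z_1=-3, Z_3=-5]  = -6
Z_7 = -Z_3 + 2·Z_1 + 2·Z_6  [with Z_3=-5, Z_1=-3, Z_6=-6]  = -13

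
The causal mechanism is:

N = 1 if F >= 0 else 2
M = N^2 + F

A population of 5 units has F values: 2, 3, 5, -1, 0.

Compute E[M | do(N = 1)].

Every unit gets N=1 under the intervention. M values become 3, 4, 6, 0, 1; E[M|do(N=1)] = 2.8.

2.8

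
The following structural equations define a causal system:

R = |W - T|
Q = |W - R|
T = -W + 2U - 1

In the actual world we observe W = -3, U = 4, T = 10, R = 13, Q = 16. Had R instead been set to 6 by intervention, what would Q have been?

Intervening sets R = 6 and removes its equation (R = |W - T|).
Q = |W - R|  [with W=-3, R=6]  = 9

9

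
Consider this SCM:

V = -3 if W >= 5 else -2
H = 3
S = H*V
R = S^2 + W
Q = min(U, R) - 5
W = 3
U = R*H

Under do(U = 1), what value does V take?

do(U=1) replaces the equation U = R*H with the constant U = 1.
V is not downstream of the intervention, so its value is determined by the original equations.
V = -3 if W >= 5 else -2  [with W=3]  = -2

-2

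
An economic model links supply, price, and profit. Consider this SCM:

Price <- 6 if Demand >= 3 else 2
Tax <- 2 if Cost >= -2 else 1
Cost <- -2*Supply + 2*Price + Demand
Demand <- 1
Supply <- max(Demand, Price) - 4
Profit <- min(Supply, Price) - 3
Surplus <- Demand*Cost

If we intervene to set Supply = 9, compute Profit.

-1

The intervention breaks the incoming arrows to Supply: Supply <- max(Demand, Price) - 4 no longer applies, and Supply = 9.
Price = 6 if Demand >= 3 else 2  [with Demand=1]  = 2
Profit = min(Supply, Price) - 3  [with Supply=9, Price=2]  = -1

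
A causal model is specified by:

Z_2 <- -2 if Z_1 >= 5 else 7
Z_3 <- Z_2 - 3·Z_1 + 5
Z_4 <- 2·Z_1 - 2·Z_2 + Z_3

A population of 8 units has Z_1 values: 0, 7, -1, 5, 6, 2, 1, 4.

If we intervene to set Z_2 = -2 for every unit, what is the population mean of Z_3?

Under do(Z_2=-2), Z_2's equation is replaced by Z_2=-2 for every unit. Per-unit Z_3: 3, -18, 6, -12, -15, -3, 0, -9. Mean = -6.

-6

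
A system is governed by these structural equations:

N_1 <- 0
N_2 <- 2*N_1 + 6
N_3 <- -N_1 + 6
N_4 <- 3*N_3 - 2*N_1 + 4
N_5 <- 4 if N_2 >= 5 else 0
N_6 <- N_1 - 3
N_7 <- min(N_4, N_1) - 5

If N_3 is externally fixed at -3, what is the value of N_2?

6

Under do(N_3=-3), the mechanism N_3 <- -N_1 + 6 is discarded; N_3 is fixed at -3.
Since N_2 is not a descendant of the intervened variable, it is unaffected.
N_2 = 2*N_1 + 6  [with N_1=0]  = 6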